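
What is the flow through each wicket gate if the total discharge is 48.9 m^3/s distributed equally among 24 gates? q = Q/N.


q = 48.9 / 24 = 2.0375 m^3/s


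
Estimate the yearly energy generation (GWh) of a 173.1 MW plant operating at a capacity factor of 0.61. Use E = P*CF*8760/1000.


E = 173.1 * 0.61 * 8760 / 1000 = 924.9772 GWh


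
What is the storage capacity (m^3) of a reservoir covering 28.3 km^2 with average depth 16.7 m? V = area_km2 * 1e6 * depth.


V = 28.3 * 1e6 * 16.7 = 4.7261e+08 m^3


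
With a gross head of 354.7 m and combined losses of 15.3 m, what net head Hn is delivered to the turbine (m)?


Hn = 354.7 - 15.3 = 339.4000 m


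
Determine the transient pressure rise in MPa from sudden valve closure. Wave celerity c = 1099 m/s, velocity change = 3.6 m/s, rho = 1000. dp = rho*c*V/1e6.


dp = 1000 * 1099 * 3.6 / 1e6 = 3.9564 MPa


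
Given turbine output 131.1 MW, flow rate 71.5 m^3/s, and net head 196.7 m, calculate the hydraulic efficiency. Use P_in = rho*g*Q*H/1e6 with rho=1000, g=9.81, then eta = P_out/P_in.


P_in = 1000 * 9.81 * 71.5 * 196.7 / 1e6 = 137.9683 MW
eta = 131.1 / 137.9683 = 0.9502


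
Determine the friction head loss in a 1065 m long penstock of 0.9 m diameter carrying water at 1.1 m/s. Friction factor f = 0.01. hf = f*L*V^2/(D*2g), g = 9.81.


hf = 0.01 * 1065 * 1.1^2 / (0.9 * 2 * 9.81) = 0.7298 m


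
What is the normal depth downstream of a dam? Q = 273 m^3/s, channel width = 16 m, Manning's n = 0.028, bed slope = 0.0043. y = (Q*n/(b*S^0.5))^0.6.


y = (273 * 0.028 / (16 * 0.0043^0.5))^0.6 = 3.2922 m


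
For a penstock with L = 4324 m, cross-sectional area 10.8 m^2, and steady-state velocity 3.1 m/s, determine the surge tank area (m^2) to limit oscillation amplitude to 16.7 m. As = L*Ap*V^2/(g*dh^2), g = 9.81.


As = 4324 * 10.8 * 3.1^2 / (9.81 * 16.7^2) = 164.0329 m^2


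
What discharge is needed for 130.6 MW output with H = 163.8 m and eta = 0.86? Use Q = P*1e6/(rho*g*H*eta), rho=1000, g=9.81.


Q = 130.6 * 1e6 / (1000 * 9.81 * 163.8 * 0.86) = 94.5065 m^3/s


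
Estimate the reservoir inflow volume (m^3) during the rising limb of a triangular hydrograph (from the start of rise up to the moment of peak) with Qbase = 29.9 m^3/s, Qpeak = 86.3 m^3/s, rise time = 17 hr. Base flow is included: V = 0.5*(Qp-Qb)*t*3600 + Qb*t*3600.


V = 0.5*(86.3 - 29.9)*17*3600 + 29.9*17*3600 = 3.5557e+06 m^3


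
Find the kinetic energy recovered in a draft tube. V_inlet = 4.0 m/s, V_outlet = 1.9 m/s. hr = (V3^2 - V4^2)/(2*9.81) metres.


hr = (4.0^2 - 1.9^2) / (2*9.81) = 0.6315 m


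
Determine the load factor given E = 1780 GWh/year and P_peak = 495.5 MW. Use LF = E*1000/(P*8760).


LF = 1780 * 1000 / (495.5 * 8760) = 0.4101


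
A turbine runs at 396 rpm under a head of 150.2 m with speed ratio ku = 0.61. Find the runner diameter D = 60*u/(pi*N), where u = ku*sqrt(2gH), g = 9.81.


u = 0.61 * sqrt(2*9.81*150.2) = 33.1142 m/s
D = 60 * 33.1142 / (pi * 396) = 1.5971 m


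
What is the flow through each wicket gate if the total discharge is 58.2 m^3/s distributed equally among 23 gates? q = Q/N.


q = 58.2 / 23 = 2.5304 m^3/s


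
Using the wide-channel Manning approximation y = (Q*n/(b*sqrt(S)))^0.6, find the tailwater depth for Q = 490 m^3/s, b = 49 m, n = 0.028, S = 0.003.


y = (490 * 0.028 / (49 * 0.003^0.5))^0.6 = 2.6617 m


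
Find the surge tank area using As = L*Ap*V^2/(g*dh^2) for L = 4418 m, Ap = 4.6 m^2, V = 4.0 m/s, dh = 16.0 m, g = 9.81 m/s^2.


As = 4418 * 4.6 * 4.0^2 / (9.81 * 16.0^2) = 129.4776 m^2


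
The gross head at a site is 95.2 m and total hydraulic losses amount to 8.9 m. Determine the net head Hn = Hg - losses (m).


Hn = 95.2 - 8.9 = 86.3000 m


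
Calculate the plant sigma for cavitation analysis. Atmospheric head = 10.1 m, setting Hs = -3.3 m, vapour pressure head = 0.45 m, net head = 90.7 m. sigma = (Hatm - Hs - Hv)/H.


sigma = (10.1 - (-3.3) - 0.45) / 90.7 = 0.1428


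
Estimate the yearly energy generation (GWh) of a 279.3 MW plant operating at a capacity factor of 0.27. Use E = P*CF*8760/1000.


E = 279.3 * 0.27 * 8760 / 1000 = 660.6004 GWh


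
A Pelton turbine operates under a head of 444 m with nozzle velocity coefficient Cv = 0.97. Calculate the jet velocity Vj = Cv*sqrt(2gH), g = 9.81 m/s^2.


Vj = 0.97 * sqrt(2*9.81*444) = 90.5342 m/s


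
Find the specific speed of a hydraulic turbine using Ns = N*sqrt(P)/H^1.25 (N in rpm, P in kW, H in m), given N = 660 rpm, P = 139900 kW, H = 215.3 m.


Ns = 660 * 139900^0.5 / 215.3^1.25 = 299.3283


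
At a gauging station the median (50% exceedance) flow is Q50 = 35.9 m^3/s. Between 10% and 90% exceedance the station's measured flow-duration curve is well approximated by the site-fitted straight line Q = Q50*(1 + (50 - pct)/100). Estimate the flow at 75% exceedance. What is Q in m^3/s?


Q = 35.9 * (1 + (50 - 75)/100) = 26.9250 m^3/s


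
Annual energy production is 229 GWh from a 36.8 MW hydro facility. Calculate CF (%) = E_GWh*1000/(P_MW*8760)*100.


CF = 229 * 1000 / (36.8 * 8760) * 100 = 71.0368 %


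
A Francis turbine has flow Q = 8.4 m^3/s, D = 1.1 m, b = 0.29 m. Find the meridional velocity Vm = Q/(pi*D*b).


Vm = 8.4 / (pi * 1.1 * 0.29) = 8.3818 m/s


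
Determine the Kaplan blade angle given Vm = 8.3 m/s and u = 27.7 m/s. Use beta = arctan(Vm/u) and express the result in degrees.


beta = arctan(8.3 / 27.7) = 16.6803 degrees


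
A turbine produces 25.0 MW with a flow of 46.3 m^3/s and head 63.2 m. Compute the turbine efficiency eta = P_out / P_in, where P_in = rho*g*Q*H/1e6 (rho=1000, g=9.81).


P_in = 1000 * 9.81 * 46.3 * 63.2 / 1e6 = 28.7056 MW
eta = 25.0 / 28.7056 = 0.8709


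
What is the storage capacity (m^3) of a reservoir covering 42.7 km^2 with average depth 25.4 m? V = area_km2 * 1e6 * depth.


V = 42.7 * 1e6 * 25.4 = 1.0846e+09 m^3


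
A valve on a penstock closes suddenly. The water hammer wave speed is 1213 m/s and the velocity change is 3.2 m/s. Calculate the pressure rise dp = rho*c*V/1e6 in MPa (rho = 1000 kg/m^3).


dp = 1000 * 1213 * 3.2 / 1e6 = 3.8816 MPa


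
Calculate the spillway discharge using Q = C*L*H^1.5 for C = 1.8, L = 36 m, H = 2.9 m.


Q = 1.8 * 36 * 2.9^1.5 = 320.0162 m^3/s


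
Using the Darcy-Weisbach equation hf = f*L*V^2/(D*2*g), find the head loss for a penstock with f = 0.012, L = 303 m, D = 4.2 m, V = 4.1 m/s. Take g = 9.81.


hf = 0.012 * 303 * 4.1^2 / (4.2 * 2 * 9.81) = 0.7417 m


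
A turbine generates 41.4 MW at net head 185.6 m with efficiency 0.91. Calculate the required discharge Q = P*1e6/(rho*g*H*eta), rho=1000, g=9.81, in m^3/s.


Q = 41.4 * 1e6 / (1000 * 9.81 * 185.6 * 0.91) = 24.9869 m^3/s


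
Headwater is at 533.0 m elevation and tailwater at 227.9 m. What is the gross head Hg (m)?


Hg = 533.0 - 227.9 = 305.1000 m


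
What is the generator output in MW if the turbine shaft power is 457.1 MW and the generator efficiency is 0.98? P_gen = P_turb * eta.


P_gen = 457.1 * 0.98 = 447.9580 MW


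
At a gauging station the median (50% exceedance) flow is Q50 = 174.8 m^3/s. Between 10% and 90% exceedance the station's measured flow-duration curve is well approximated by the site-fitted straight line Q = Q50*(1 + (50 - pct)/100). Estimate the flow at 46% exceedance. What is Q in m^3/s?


Q = 174.8 * (1 + (50 - 46)/100) = 181.7920 m^3/s


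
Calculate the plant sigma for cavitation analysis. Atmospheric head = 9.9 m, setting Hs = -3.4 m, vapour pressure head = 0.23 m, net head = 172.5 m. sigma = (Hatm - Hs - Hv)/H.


sigma = (9.9 - (-3.4) - 0.23) / 172.5 = 0.0758


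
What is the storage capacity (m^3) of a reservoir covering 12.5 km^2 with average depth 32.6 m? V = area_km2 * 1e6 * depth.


V = 12.5 * 1e6 * 32.6 = 4.0750e+08 m^3


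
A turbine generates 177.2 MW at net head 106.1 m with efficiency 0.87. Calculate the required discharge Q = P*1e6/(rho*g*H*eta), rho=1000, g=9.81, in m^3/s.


Q = 177.2 * 1e6 / (1000 * 9.81 * 106.1 * 0.87) = 195.6861 m^3/s


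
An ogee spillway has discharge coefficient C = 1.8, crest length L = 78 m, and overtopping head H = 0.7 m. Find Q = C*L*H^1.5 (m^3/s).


Q = 1.8 * 78 * 0.7^1.5 = 82.2269 m^3/s


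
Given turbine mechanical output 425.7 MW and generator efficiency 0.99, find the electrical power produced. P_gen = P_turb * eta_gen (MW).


P_gen = 425.7 * 0.99 = 421.4430 MW


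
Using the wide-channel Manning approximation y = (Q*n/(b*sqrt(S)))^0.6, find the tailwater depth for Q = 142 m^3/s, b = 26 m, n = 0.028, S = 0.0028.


y = (142 * 0.028 / (26 * 0.0028^0.5))^0.6 = 1.8903 m


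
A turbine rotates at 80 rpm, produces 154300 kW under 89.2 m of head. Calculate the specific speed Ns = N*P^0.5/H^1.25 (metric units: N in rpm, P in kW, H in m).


Ns = 80 * 154300^0.5 / 89.2^1.25 = 114.6349


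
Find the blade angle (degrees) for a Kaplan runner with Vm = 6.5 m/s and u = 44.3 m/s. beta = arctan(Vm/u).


beta = arctan(6.5 / 44.3) = 8.3473 degrees


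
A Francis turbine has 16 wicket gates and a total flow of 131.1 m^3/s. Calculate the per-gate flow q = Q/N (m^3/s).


q = 131.1 / 16 = 8.1937 m^3/s


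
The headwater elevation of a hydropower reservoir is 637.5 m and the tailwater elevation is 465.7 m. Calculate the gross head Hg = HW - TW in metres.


Hg = 637.5 - 465.7 = 171.8000 m


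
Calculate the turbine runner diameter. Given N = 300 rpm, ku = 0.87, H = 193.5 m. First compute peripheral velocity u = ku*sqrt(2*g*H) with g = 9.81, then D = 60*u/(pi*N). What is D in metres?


u = 0.87 * sqrt(2*9.81*193.5) = 53.6055 m/s
D = 60 * 53.6055 / (pi * 300) = 3.4126 m


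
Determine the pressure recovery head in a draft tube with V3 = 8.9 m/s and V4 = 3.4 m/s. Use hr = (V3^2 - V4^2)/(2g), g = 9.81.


hr = (8.9^2 - 3.4^2) / (2*9.81) = 3.4480 m


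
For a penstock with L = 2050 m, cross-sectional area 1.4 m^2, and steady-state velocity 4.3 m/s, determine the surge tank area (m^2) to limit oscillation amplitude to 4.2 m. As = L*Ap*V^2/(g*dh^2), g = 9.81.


As = 2050 * 1.4 * 4.3^2 / (9.81 * 4.2^2) = 306.6558 m^2


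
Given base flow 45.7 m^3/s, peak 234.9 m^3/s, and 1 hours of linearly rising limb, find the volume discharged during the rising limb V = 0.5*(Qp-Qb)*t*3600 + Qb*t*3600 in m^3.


V = 0.5*(234.9 - 45.7)*1*3600 + 45.7*1*3600 = 505080.0000 m^3


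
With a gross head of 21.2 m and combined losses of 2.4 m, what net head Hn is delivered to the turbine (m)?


Hn = 21.2 - 2.4 = 18.8000 m


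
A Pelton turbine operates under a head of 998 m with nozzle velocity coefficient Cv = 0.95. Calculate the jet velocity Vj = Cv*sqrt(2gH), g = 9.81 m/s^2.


Vj = 0.95 * sqrt(2*9.81*998) = 132.9347 m/s


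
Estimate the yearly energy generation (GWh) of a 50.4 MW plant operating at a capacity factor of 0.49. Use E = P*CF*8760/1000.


E = 50.4 * 0.49 * 8760 / 1000 = 216.3370 GWh


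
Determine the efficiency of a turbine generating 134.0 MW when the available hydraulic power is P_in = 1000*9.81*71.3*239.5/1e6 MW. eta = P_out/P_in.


P_in = 1000 * 9.81 * 71.3 * 239.5 / 1e6 = 167.5190 MW
eta = 134.0 / 167.5190 = 0.7999


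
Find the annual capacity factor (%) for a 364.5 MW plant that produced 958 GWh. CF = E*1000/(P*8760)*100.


CF = 958 * 1000 / (364.5 * 8760) * 100 = 30.0029 %


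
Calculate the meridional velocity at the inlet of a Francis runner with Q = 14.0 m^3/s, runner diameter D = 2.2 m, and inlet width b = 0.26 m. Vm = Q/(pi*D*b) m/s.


Vm = 14.0 / (pi * 2.2 * 0.26) = 7.7908 m/s


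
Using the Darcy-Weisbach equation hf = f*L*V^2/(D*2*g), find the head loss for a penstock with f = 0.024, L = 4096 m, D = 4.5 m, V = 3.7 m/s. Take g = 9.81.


hf = 0.024 * 4096 * 3.7^2 / (4.5 * 2 * 9.81) = 15.2427 m


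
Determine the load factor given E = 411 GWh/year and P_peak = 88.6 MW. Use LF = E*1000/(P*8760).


LF = 411 * 1000 / (88.6 * 8760) = 0.5295


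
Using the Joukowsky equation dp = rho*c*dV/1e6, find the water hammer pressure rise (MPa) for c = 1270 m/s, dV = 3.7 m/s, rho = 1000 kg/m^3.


dp = 1000 * 1270 * 3.7 / 1e6 = 4.6990 MPa


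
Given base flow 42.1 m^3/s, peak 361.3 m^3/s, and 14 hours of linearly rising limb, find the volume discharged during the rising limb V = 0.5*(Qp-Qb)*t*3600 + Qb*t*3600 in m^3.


V = 0.5*(361.3 - 42.1)*14*3600 + 42.1*14*3600 = 1.0166e+07 m^3


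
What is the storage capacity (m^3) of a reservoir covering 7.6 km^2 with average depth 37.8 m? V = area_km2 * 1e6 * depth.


V = 7.6 * 1e6 * 37.8 = 2.8728e+08 m^3


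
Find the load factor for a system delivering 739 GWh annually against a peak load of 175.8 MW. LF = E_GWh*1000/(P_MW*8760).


LF = 739 * 1000 / (175.8 * 8760) = 0.4799


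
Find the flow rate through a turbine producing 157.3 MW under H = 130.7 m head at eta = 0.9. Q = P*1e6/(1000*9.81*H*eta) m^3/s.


Q = 157.3 * 1e6 / (1000 * 9.81 * 130.7 * 0.9) = 136.3144 m^3/s


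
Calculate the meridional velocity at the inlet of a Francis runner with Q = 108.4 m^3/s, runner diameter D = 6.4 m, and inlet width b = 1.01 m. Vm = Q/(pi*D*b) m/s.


Vm = 108.4 / (pi * 6.4 * 1.01) = 5.3380 m/s


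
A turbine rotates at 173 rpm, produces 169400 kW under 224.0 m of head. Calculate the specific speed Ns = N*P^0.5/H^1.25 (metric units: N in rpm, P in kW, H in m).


Ns = 173 * 169400^0.5 / 224.0^1.25 = 82.1661


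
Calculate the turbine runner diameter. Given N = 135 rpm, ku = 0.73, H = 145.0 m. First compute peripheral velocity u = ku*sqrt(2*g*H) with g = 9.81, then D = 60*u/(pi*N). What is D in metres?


u = 0.73 * sqrt(2*9.81*145.0) = 38.9365 m/s
D = 60 * 38.9365 / (pi * 135) = 5.5084 m


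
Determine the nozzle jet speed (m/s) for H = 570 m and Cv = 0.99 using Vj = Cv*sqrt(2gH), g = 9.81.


Vj = 0.99 * sqrt(2*9.81*570) = 104.6941 m/s


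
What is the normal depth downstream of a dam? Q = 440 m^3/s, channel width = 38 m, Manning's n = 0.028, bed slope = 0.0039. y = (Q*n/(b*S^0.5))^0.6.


y = (440 * 0.028 / (38 * 0.0039^0.5))^0.6 = 2.6864 m


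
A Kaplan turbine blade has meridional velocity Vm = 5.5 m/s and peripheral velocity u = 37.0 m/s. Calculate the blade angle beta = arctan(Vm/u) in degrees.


beta = arctan(5.5 / 37.0) = 8.4550 degrees


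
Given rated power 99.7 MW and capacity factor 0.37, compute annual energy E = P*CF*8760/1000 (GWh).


E = 99.7 * 0.37 * 8760 / 1000 = 323.1476 GWh


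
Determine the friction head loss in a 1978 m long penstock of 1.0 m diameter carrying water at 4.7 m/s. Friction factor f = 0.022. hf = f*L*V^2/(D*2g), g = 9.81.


hf = 0.022 * 1978 * 4.7^2 / (1.0 * 2 * 9.81) = 48.9943 m


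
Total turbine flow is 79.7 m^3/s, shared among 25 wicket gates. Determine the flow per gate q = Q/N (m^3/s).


q = 79.7 / 25 = 3.1880 m^3/s


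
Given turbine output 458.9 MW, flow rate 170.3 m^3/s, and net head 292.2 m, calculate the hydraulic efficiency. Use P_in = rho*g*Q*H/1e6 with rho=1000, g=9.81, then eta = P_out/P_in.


P_in = 1000 * 9.81 * 170.3 * 292.2 / 1e6 = 488.1619 MW
eta = 458.9 / 488.1619 = 0.9401


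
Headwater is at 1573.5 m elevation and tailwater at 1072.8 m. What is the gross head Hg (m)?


Hg = 1573.5 - 1072.8 = 500.7000 m


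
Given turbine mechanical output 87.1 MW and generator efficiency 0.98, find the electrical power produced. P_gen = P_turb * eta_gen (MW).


P_gen = 87.1 * 0.98 = 85.3580 MW


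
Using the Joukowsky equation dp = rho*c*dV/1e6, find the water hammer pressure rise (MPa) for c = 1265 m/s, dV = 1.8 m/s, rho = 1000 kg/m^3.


dp = 1000 * 1265 * 1.8 / 1e6 = 2.2770 MPa


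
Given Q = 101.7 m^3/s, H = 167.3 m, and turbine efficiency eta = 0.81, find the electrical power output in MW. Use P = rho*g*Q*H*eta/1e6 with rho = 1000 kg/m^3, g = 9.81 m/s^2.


P = 1000 * 9.81 * 101.7 * 167.3 * 0.81 / 1e6 = 135.1982 MW


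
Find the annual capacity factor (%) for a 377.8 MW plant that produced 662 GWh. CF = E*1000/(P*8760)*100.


CF = 662 * 1000 / (377.8 * 8760) * 100 = 20.0029 %


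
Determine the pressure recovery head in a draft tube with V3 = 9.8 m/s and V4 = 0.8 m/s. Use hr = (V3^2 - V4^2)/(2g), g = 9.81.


hr = (9.8^2 - 0.8^2) / (2*9.81) = 4.8624 m


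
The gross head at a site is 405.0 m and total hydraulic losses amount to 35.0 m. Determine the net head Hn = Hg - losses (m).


Hn = 405.0 - 35.0 = 370.0000 m


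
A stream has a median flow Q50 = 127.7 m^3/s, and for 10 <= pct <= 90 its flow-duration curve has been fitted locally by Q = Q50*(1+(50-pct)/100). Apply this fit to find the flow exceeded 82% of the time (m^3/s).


Q = 127.7 * (1 + (50 - 82)/100) = 86.8360 m^3/s


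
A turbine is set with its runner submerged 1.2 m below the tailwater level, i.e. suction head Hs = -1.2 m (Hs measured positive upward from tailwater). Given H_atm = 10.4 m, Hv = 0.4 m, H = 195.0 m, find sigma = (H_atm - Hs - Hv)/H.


sigma = (10.4 - (-1.2) - 0.4) / 195.0 = 0.0574


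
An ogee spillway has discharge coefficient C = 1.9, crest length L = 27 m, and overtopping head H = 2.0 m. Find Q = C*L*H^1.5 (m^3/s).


Q = 1.9 * 27 * 2.0^1.5 = 145.0983 m^3/s


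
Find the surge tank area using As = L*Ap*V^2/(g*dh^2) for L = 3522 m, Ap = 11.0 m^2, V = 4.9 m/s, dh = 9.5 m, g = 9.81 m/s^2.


As = 3522 * 11.0 * 4.9^2 / (9.81 * 9.5^2) = 1050.6498 m^2


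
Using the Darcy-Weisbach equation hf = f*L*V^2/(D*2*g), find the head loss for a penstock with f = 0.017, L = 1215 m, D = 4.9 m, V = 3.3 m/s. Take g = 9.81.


hf = 0.017 * 1215 * 3.3^2 / (4.9 * 2 * 9.81) = 2.3397 m


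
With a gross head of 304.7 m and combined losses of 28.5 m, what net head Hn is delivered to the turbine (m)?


Hn = 304.7 - 28.5 = 276.2000 m


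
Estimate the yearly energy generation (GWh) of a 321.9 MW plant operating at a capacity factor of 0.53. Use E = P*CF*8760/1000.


E = 321.9 * 0.53 * 8760 / 1000 = 1494.5173 GWh


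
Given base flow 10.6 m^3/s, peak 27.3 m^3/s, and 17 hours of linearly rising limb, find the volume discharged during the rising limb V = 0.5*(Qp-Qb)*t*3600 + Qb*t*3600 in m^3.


V = 0.5*(27.3 - 10.6)*17*3600 + 10.6*17*3600 = 1.1597e+06 m^3


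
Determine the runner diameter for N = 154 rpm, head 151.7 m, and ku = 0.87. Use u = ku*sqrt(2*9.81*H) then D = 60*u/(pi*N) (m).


u = 0.87 * sqrt(2*9.81*151.7) = 47.4637 m/s
D = 60 * 47.4637 / (pi * 154) = 5.8863 m


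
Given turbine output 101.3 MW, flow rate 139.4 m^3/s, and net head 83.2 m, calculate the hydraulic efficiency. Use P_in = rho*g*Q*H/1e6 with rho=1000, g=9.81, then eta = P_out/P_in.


P_in = 1000 * 9.81 * 139.4 * 83.2 / 1e6 = 113.7772 MW
eta = 101.3 / 113.7772 = 0.8903


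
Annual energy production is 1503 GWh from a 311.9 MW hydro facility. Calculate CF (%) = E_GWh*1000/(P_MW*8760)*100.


CF = 1503 * 1000 / (311.9 * 8760) * 100 = 55.0097 %


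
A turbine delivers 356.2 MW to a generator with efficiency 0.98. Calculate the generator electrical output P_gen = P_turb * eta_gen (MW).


P_gen = 356.2 * 0.98 = 349.0760 MW


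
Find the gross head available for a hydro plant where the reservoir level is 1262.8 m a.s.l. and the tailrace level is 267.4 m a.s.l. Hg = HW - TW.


Hg = 1262.8 - 267.4 = 995.4000 m


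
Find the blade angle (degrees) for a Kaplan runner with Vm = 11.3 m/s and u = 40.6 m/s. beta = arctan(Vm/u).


beta = arctan(11.3 / 40.6) = 15.5532 degrees


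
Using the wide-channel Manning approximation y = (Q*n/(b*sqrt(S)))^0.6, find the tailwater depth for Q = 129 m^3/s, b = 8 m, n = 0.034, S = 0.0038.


y = (129 * 0.034 / (8 * 0.0038^0.5))^0.6 = 3.7107 m


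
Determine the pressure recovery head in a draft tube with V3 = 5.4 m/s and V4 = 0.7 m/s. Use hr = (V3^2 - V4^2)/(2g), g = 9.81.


hr = (5.4^2 - 0.7^2) / (2*9.81) = 1.4613 m


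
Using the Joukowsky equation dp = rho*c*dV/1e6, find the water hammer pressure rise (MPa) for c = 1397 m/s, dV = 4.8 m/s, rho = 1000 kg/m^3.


dp = 1000 * 1397 * 4.8 / 1e6 = 6.7056 MPa


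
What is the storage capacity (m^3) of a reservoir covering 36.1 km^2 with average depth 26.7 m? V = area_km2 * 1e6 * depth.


V = 36.1 * 1e6 * 26.7 = 9.6387e+08 m^3


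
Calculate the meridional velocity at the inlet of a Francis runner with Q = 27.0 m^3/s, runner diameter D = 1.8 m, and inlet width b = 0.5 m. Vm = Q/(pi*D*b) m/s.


Vm = 27.0 / (pi * 1.8 * 0.5) = 9.5493 m/s


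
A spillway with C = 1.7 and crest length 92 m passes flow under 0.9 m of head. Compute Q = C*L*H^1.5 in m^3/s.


Q = 1.7 * 92 * 0.9^1.5 = 133.5367 m^3/s


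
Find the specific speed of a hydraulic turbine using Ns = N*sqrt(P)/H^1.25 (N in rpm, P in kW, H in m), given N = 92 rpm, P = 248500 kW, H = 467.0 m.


Ns = 92 * 248500^0.5 / 467.0^1.25 = 21.1254


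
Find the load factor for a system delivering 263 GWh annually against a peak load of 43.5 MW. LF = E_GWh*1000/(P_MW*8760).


LF = 263 * 1000 / (43.5 * 8760) = 0.6902


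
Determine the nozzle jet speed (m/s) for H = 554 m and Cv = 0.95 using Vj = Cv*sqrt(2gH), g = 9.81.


Vj = 0.95 * sqrt(2*9.81*554) = 99.0440 m/s


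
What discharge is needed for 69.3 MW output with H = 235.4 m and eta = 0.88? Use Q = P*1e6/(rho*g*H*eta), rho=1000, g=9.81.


Q = 69.3 * 1e6 / (1000 * 9.81 * 235.4 * 0.88) = 34.1016 m^3/s


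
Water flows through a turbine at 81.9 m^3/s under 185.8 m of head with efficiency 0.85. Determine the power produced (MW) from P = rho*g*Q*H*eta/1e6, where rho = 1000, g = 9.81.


P = 1000 * 9.81 * 81.9 * 185.8 * 0.85 / 1e6 = 126.8871 MW


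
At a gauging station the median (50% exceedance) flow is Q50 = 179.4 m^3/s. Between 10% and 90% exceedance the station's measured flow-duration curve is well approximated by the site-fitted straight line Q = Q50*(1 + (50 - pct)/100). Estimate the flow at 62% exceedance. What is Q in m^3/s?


Q = 179.4 * (1 + (50 - 62)/100) = 157.8720 m^3/s


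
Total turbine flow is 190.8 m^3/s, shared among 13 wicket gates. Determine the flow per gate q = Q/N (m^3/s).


q = 190.8 / 13 = 14.6769 m^3/s


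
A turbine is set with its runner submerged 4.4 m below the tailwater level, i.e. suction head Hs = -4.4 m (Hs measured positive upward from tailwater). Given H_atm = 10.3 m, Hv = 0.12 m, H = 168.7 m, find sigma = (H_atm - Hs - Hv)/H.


sigma = (10.3 - (-4.4) - 0.12) / 168.7 = 0.0864


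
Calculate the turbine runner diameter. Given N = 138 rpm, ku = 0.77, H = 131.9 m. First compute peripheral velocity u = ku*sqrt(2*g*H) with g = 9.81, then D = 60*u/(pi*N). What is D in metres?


u = 0.77 * sqrt(2*9.81*131.9) = 39.1708 m/s
D = 60 * 39.1708 / (pi * 138) = 5.4211 m


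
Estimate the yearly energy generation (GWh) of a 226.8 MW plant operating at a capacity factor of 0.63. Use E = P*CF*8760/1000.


E = 226.8 * 0.63 * 8760 / 1000 = 1251.6638 GWh


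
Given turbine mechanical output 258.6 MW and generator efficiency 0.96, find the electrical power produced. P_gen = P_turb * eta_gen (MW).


P_gen = 258.6 * 0.96 = 248.2560 MW


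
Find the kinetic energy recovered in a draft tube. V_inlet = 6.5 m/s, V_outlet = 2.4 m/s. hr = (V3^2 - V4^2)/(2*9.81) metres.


hr = (6.5^2 - 2.4^2) / (2*9.81) = 1.8598 m


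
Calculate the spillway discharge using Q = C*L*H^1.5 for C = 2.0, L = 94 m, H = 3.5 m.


Q = 2.0 * 94 * 3.5^1.5 = 1231.0053 m^3/s


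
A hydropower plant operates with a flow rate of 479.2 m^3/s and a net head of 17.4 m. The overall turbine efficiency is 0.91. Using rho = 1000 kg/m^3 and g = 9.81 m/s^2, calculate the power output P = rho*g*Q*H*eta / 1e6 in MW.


P = 1000 * 9.81 * 479.2 * 17.4 * 0.91 / 1e6 = 74.4349 MW


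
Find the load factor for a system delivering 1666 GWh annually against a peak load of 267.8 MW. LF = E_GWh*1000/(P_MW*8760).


LF = 1666 * 1000 / (267.8 * 8760) = 0.7102


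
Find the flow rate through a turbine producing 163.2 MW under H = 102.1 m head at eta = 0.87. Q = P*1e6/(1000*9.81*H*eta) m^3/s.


Q = 163.2 * 1e6 / (1000 * 9.81 * 102.1 * 0.87) = 187.2864 m^3/s


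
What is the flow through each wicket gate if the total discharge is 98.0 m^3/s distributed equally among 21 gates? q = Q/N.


q = 98.0 / 21 = 4.6667 m^3/s


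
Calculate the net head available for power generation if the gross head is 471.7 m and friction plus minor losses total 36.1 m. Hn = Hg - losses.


Hn = 471.7 - 36.1 = 435.6000 m


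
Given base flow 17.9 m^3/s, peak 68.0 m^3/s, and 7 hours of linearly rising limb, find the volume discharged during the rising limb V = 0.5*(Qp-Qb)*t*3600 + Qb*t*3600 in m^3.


V = 0.5*(68.0 - 17.9)*7*3600 + 17.9*7*3600 = 1.0823e+06 m^3


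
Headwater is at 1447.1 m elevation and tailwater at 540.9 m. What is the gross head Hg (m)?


Hg = 1447.1 - 540.9 = 906.2000 m


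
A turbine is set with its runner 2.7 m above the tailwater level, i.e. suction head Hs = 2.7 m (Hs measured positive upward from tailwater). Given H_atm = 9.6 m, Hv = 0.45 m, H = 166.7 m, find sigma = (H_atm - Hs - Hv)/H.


sigma = (9.6 - 2.7 - 0.45) / 166.7 = 0.0387


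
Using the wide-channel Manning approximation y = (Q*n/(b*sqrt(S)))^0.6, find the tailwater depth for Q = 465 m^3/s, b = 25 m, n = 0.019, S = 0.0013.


y = (465 * 0.019 / (25 * 0.0013^0.5))^0.6 = 3.9335 m


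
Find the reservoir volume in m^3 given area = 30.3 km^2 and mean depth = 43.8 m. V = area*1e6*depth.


V = 30.3 * 1e6 * 43.8 = 1.3271e+09 m^3


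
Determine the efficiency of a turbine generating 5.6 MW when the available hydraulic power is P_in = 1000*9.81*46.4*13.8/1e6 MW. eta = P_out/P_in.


P_in = 1000 * 9.81 * 46.4 * 13.8 / 1e6 = 6.2815 MW
eta = 5.6 / 6.2815 = 0.8915


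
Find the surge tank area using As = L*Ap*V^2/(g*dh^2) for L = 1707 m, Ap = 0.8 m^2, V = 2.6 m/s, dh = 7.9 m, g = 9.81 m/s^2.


As = 1707 * 0.8 * 2.6^2 / (9.81 * 7.9^2) = 15.0781 m^2


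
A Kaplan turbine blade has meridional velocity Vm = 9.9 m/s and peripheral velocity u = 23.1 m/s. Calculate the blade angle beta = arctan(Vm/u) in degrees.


beta = arctan(9.9 / 23.1) = 23.1986 degrees


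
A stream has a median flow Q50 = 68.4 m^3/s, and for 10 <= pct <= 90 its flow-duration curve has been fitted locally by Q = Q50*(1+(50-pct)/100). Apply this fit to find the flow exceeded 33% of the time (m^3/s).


Q = 68.4 * (1 + (50 - 33)/100) = 80.0280 m^3/s


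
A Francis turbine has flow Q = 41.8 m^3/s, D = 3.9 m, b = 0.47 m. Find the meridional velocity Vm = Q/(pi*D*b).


Vm = 41.8 / (pi * 3.9 * 0.47) = 7.2588 m/s


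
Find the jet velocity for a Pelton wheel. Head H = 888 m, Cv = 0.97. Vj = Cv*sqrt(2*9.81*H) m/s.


Vj = 0.97 * sqrt(2*9.81*888) = 128.0347 m/s


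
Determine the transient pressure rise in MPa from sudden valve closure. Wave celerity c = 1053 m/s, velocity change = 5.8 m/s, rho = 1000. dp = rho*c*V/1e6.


dp = 1000 * 1053 * 5.8 / 1e6 = 6.1074 MPa


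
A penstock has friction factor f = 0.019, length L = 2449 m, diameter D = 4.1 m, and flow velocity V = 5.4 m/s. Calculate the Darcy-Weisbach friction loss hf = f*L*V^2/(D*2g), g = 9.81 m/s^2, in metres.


hf = 0.019 * 2449 * 5.4^2 / (4.1 * 2 * 9.81) = 16.8674 m


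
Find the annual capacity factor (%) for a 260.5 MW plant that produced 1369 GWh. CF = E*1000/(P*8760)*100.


CF = 1369 * 1000 / (260.5 * 8760) * 100 = 59.9918 %


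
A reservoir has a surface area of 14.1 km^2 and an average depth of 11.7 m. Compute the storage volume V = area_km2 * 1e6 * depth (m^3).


V = 14.1 * 1e6 * 11.7 = 1.6497e+08 m^3


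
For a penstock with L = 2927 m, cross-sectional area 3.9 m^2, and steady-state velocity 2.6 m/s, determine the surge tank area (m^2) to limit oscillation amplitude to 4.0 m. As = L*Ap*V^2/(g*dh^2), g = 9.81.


As = 2927 * 3.9 * 2.6^2 / (9.81 * 4.0^2) = 491.6375 m^2


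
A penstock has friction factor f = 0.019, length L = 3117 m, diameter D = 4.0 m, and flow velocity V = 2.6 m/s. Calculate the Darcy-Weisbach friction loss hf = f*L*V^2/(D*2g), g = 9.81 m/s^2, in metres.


hf = 0.019 * 3117 * 2.6^2 / (4.0 * 2 * 9.81) = 5.1013 m


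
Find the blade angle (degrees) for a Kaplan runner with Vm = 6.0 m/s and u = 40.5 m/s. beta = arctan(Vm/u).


beta = arctan(6.0 / 40.5) = 8.4270 degrees


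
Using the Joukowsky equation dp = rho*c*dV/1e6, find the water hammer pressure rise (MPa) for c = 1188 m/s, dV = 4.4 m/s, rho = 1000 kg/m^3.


dp = 1000 * 1188 * 4.4 / 1e6 = 5.2272 MPa


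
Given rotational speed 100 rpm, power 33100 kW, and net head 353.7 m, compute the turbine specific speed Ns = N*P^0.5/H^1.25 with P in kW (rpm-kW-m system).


Ns = 100 * 33100^0.5 / 353.7^1.25 = 11.8610


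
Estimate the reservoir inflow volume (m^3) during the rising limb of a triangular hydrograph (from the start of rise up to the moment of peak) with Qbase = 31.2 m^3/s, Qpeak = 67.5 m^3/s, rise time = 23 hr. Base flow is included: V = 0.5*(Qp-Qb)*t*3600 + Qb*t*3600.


V = 0.5*(67.5 - 31.2)*23*3600 + 31.2*23*3600 = 4.0862e+06 m^3


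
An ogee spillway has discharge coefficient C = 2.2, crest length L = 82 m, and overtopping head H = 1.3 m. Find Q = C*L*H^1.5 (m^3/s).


Q = 2.2 * 82 * 1.3^1.5 = 267.3939 m^3/s


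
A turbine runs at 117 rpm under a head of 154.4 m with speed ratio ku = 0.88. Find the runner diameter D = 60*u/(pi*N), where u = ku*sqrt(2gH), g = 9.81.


u = 0.88 * sqrt(2*9.81*154.4) = 48.4346 m/s
D = 60 * 48.4346 / (pi * 117) = 7.9063 m


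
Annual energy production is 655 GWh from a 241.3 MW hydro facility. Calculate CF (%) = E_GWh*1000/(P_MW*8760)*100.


CF = 655 * 1000 / (241.3 * 8760) * 100 = 30.9870 %


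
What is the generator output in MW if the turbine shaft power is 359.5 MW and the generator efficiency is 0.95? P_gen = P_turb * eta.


P_gen = 359.5 * 0.95 = 341.5250 MW


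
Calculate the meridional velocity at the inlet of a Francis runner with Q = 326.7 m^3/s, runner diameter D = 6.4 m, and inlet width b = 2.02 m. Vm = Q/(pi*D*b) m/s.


Vm = 326.7 / (pi * 6.4 * 2.02) = 8.0439 m/s


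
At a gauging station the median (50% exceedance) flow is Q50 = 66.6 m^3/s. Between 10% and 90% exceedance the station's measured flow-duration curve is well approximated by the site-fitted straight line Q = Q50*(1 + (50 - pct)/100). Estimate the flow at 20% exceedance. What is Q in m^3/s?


Q = 66.6 * (1 + (50 - 20)/100) = 86.5800 m^3/s


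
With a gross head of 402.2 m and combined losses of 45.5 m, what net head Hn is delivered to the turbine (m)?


Hn = 402.2 - 45.5 = 356.7000 m


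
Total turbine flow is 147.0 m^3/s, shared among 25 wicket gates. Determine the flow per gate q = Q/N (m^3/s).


q = 147.0 / 25 = 5.8800 m^3/s


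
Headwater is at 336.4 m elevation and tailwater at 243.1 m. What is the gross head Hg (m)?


Hg = 336.4 - 243.1 = 93.3000 m


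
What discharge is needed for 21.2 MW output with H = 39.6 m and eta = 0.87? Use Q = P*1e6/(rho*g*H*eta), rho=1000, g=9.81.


Q = 21.2 * 1e6 / (1000 * 9.81 * 39.6 * 0.87) = 62.7267 m^3/s


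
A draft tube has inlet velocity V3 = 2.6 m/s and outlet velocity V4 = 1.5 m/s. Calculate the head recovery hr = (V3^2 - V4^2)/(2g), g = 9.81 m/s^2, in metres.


hr = (2.6^2 - 1.5^2) / (2*9.81) = 0.2299 m


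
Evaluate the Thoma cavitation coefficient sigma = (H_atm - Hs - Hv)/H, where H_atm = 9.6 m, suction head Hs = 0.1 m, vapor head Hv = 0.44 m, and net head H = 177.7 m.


sigma = (9.6 - 0.1 - 0.44) / 177.7 = 0.0510


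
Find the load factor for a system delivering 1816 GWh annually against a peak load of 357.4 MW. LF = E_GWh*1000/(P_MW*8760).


LF = 1816 * 1000 / (357.4 * 8760) = 0.5800


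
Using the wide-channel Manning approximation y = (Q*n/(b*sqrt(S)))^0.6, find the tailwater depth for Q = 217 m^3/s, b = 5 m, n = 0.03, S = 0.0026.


y = (217 * 0.03 / (5 * 0.0026^0.5))^0.6 = 6.9867 m


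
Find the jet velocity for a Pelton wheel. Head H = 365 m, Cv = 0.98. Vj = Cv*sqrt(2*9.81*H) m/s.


Vj = 0.98 * sqrt(2*9.81*365) = 82.9320 m/s


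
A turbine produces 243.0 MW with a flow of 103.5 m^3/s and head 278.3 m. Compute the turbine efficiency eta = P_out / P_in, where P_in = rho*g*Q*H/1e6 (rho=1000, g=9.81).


P_in = 1000 * 9.81 * 103.5 * 278.3 / 1e6 = 282.5677 MW
eta = 243.0 / 282.5677 = 0.8600


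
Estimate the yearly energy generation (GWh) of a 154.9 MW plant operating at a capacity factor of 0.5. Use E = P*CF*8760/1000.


E = 154.9 * 0.5 * 8760 / 1000 = 678.4620 GWh


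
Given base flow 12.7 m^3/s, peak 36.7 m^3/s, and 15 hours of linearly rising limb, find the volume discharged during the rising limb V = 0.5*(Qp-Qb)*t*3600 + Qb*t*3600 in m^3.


V = 0.5*(36.7 - 12.7)*15*3600 + 12.7*15*3600 = 1.3338e+06 m^3


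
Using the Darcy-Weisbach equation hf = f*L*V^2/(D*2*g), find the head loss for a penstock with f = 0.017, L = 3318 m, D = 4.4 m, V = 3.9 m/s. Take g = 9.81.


hf = 0.017 * 3318 * 3.9^2 / (4.4 * 2 * 9.81) = 9.9381 m


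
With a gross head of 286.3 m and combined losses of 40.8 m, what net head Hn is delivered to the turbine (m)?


Hn = 286.3 - 40.8 = 245.5000 m


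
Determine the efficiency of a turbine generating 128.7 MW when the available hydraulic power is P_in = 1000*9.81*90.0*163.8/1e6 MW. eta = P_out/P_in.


P_in = 1000 * 9.81 * 90.0 * 163.8 / 1e6 = 144.6190 MW
eta = 128.7 / 144.6190 = 0.8899


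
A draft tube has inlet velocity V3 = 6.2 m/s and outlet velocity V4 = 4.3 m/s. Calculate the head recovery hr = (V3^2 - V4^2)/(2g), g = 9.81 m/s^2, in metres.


hr = (6.2^2 - 4.3^2) / (2*9.81) = 1.0168 m


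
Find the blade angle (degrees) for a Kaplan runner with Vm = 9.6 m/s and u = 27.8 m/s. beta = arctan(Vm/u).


beta = arctan(9.6 / 27.8) = 19.0510 degrees


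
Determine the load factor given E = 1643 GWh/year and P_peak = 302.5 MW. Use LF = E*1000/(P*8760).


LF = 1643 * 1000 / (302.5 * 8760) = 0.6200


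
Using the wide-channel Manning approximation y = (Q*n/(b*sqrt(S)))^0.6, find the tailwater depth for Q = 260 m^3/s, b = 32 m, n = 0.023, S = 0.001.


y = (260 * 0.023 / (32 * 0.001^0.5))^0.6 = 2.9036 m


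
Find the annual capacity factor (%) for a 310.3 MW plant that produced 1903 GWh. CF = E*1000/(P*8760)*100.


CF = 1903 * 1000 / (310.3 * 8760) * 100 = 70.0088 %


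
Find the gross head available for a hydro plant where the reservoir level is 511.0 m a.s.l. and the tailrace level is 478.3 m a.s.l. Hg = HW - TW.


Hg = 511.0 - 478.3 = 32.7000 m


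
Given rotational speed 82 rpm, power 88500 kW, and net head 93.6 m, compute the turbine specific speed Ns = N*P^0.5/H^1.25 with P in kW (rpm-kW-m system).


Ns = 82 * 88500^0.5 / 93.6^1.25 = 83.7897


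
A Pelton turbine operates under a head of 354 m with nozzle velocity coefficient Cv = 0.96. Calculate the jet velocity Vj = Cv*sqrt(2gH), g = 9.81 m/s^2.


Vj = 0.96 * sqrt(2*9.81*354) = 80.0060 m/s


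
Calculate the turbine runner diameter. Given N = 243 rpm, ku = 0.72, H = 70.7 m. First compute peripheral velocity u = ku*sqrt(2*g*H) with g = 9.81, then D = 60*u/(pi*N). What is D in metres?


u = 0.72 * sqrt(2*9.81*70.7) = 26.8159 m/s
D = 60 * 26.8159 / (pi * 243) = 2.1076 m


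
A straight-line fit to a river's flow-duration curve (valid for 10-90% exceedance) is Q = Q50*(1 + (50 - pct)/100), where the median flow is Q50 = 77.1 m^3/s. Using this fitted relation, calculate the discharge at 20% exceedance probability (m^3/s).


Q = 77.1 * (1 + (50 - 20)/100) = 100.2300 m^3/s


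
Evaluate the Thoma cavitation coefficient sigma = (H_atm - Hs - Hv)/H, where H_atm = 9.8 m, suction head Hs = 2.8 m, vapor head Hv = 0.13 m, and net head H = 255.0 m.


sigma = (9.8 - 2.8 - 0.13) / 255.0 = 0.0269


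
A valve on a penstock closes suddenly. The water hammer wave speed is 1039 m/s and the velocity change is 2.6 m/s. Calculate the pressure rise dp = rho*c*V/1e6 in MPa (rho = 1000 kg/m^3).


dp = 1000 * 1039 * 2.6 / 1e6 = 2.7014 MPa


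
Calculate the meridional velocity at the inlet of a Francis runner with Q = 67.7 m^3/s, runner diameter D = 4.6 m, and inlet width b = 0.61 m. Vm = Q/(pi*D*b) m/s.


Vm = 67.7 / (pi * 4.6 * 0.61) = 7.6798 m/s


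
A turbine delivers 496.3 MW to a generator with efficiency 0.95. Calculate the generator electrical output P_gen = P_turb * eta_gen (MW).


P_gen = 496.3 * 0.95 = 471.4850 MW


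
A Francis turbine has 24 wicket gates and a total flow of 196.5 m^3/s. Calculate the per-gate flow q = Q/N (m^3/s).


q = 196.5 / 24 = 8.1875 m^3/s


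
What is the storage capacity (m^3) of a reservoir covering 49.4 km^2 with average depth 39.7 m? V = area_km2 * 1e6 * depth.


V = 49.4 * 1e6 * 39.7 = 1.9612e+09 m^3


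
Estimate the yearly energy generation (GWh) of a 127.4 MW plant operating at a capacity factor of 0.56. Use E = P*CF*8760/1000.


E = 127.4 * 0.56 * 8760 / 1000 = 624.9734 GWh


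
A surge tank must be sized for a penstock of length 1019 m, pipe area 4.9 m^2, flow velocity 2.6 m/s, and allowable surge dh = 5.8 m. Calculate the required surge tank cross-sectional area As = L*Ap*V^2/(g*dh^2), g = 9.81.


As = 1019 * 4.9 * 2.6^2 / (9.81 * 5.8^2) = 102.2803 m^2


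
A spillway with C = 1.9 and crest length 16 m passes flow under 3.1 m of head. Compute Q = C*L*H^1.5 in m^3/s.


Q = 1.9 * 16 * 3.1^1.5 = 165.9266 m^3/s


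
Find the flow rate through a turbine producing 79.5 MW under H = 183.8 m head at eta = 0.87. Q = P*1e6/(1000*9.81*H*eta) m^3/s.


Q = 79.5 * 1e6 / (1000 * 9.81 * 183.8 * 0.87) = 50.6796 m^3/s


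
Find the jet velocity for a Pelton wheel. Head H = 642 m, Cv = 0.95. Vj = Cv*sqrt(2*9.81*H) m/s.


Vj = 0.95 * sqrt(2*9.81*642) = 106.6205 m/s


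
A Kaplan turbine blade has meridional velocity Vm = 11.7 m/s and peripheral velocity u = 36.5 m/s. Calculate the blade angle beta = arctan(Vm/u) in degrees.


beta = arctan(11.7 / 36.5) = 17.7731 degrees


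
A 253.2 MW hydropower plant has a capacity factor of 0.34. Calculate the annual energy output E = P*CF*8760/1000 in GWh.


E = 253.2 * 0.34 * 8760 / 1000 = 754.1309 GWh


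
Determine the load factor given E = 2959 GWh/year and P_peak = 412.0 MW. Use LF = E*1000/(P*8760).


LF = 2959 * 1000 / (412.0 * 8760) = 0.8199


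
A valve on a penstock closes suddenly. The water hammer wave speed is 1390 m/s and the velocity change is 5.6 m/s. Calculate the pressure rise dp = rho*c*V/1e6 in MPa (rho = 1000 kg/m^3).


dp = 1000 * 1390 * 5.6 / 1e6 = 7.7840 MPa


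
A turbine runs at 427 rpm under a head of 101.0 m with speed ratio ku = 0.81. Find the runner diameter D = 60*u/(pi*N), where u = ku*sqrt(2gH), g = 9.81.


u = 0.81 * sqrt(2*9.81*101.0) = 36.0575 m/s
D = 60 * 36.0575 / (pi * 427) = 1.6128 m


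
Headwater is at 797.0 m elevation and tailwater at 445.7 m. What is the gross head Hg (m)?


Hg = 797.0 - 445.7 = 351.3000 m


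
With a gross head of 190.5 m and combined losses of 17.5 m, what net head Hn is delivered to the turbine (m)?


Hn = 190.5 - 17.5 = 173.0000 m


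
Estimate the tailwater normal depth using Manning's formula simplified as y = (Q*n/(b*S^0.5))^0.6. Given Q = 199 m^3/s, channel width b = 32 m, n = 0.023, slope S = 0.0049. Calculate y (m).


y = (199 * 0.023 / (32 * 0.0049^0.5))^0.6 = 1.5353 m


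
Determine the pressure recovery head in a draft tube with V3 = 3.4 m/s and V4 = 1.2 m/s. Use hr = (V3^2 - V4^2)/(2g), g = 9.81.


hr = (3.4^2 - 1.2^2) / (2*9.81) = 0.5158 m


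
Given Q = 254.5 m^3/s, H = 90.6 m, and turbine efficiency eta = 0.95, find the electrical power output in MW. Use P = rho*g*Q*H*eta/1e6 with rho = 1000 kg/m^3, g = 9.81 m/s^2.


P = 1000 * 9.81 * 254.5 * 90.6 * 0.95 / 1e6 = 214.8862 MW
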